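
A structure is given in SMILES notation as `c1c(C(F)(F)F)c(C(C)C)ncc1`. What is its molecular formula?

Atom tally by fragment:
  pyridine ring core → C:5 H:5 N:1
  (− 2 ring H displaced by substituents)
  + CF3 → C:1 F:3
  + CH(CH3)2 → C:3 H:7
Element totals:
  C: 9
  H: 10
  F: 3
  N: 1

C9H10F3N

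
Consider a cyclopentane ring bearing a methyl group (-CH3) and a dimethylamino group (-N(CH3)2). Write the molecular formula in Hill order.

Atom tally by fragment:
  cyclopentane ring core → C:5 H:10
  (− 2 ring H displaced by substituents)
  + CH3 → C:1 H:3
  + N(CH3)2 → N:1 C:2 H:6
Element totals:
  C: 8
  H: 17
  N: 1

C8H17N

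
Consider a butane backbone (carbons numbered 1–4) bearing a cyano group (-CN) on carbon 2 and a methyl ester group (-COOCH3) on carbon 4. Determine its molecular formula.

C7H11NO2

Atom tally by fragment:
  CH3 → C:1 H:3
  CH(CN) → C:2 H:1 N:1
  CH2 → C:1 H:2
  CH2COOCH3 → C:3 H:5 O:2
Element totals:
  C: 7
  H: 11
  N: 1
  O: 2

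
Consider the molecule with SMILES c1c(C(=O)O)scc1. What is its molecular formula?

C5H4O2S

Atom tally by fragment:
  thiophene ring core → C:4 H:4 S:1
  (− 1 ring H displaced by substituents)
  + COOH → C:1 H:1 O:2
Element totals:
  C: 5
  H: 4
  O: 2
  S: 1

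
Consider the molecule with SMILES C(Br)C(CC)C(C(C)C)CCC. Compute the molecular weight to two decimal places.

235.21 g/mol

Atom tally by fragment:
  BrCH2 → C:1 H:2 Br:1
  CH(C2H5) → C:3 H:6
  CH(CH(CH3)2) → C:4 H:8
  CH2 → C:1 H:2
  CH2 → C:1 H:2
  CH3 → C:1 H:3
Element totals:
  C: 11
  H: 23
  Br: 1
Molecular formula: C11H23Br.
  M = 11(12.011) + 23(1.008) + 79.904
    = 132.121 + 23.184 + 79.904 = 235.209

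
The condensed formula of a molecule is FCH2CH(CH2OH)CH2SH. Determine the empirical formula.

C4H9FOS

Atom tally by fragment:
  FCH2 → C:1 H:2 F:1
  CH(CH2OH) → C:2 H:4 O:1
  CH2SH → C:1 H:3 S:1
Element totals:
  C: 4
  H: 9
  F: 1
  O: 1
  S: 1
Molecular formula: C4H9FOS.
gcd of subscripts (4, 1, 9, 1, 1) = 1, so the empirical formula equals the molecular formula.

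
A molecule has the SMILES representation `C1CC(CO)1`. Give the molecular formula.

C4H8O

Atom tally by fragment:
  cyclopropane ring core → C:3 H:6
  (− 1 ring H displaced by substituents)
  + CH2OH → C:1 H:3 O:1
Element totals:
  C: 4
  H: 8
  O: 1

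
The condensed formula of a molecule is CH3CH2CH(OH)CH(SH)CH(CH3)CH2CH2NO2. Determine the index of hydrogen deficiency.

Atom tally by fragment:
  CH3 → C:1 H:3
  CH2 → C:1 H:2
  CH(OH) → C:1 H:2 O:1
  CH(SH) → C:1 H:2 S:1
  CH(CH3) → C:2 H:4
  CH2 → C:1 H:2
  CH2NO2 → C:1 H:2 N:1 O:2
Element totals:
  C: 8
  H: 17
  N: 1
  O: 3
  S: 1
Molecular formula: C8H17NO3S.
DoU = (2C + 2 + N − H − X) / 2 = (2·8 + 2 + 1 − 17 − 0) / 2 = 1.

1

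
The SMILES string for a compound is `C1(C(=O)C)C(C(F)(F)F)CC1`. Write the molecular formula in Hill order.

C7H9F3O

Atom tally by fragment:
  cyclobutane ring core → C:4 H:8
  (− 2 ring H displaced by substituents)
  + COCH3 → C:2 H:3 O:1
  + CF3 → C:1 F:3
Element totals:
  C: 7
  H: 9
  F: 3
  O: 1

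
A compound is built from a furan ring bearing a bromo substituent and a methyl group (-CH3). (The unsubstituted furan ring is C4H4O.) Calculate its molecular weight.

Atom tally by fragment:
  furan ring core → C:4 H:4 O:1
  (− 2 ring H displaced by substituents)
  + Br → Br:1
  + CH3 → C:1 H:3
Element totals:
  C: 5
  H: 5
  Br: 1
  O: 1
Molecular formula: C5H5BrO.
  M = 5(12.011) + 5(1.008) + 79.904 + 15.999
    = 60.055 + 5.040 + 79.904 + 15.999 = 160.998

161.00 g/mol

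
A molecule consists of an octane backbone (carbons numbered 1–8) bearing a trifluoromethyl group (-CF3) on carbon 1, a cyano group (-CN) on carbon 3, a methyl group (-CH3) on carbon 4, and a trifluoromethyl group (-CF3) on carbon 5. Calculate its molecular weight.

Atom tally by fragment:
  F3CCH2 → C:2 H:2 F:3
  CH2 → C:1 H:2
  CH(CN) → C:2 H:1 N:1
  CH(CH3) → C:2 H:4
  CH(CF3) → C:2 H:1 F:3
  CH2 → C:1 H:2
  CH2 → C:1 H:2
  CH3 → C:1 H:3
Element totals:
  C: 12
  H: 17
  F: 6
  N: 1
Molecular formula: C12H17F6N.
  M = 12(12.011) + 17(1.008) + 6(18.998) + 14.007
    = 144.132 + 17.136 + 113.988 + 14.007 = 289.263

289.26 g/mol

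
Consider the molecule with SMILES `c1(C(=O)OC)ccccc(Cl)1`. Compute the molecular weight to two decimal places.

170.59 g/mol

Atom tally by fragment:
  benzene ring core → C:6 H:6
  (− 2 ring H displaced by substituents)
  + COOCH3 → C:2 H:3 O:2
  + Cl → Cl:1
Element totals:
  C: 8
  H: 7
  Cl: 1
  O: 2
Molecular formula: C8H7ClO2.
  M = 8(12.011) + 7(1.008) + 35.45 + 2(15.999)
    = 96.088 + 7.056 + 35.450 + 31.998 = 170.592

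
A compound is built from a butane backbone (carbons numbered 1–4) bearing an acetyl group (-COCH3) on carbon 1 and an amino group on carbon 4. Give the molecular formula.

C6H13NO

Atom tally by fragment:
  CH3COCH2 → C:3 H:5 O:1
  CH2 → C:1 H:2
  CH2 → C:1 H:2
  CH2NH2 → C:1 H:4 N:1
Element totals:
  C: 6
  H: 13
  N: 1
  O: 1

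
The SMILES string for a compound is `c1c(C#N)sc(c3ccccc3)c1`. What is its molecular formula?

Atom tally by fragment:
  thiophene ring core → C:4 H:4 S:1
  (− 2 ring H displaced by substituents)
  + CN → C:1 N:1
  + C6H5 → C:6 H:5
Element totals:
  C: 11
  H: 7
  N: 1
  S: 1

C11H7NS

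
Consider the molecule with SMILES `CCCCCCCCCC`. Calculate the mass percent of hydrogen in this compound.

15.59%

Atom tally by fragment:
  CH3 → C:1 H:3
  CH2 → C:1 H:2
  CH2 → C:1 H:2
  CH2 → C:1 H:2
  CH2 → C:1 H:2
  CH2 → C:1 H:2
  CH2 → C:1 H:2
  CH2 → C:1 H:2
  CH2 → C:1 H:2
  CH3 → C:1 H:3
Element totals:
  C: 10
  H: 22
Molecular formula: C10H22.
Molar mass = 142.286 g/mol.
Mass from H: 22 × 1.008 = 22.176 g/mol.
%H = 22.176 / 142.286 × 100 = 15.59%.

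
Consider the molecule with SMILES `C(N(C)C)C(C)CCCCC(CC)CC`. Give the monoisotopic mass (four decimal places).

213.2456

Atom tally by fragment:
  (CH3)2NCH2 → C:3 H:8 N:1
  CH(CH3) → C:2 H:4
  CH2 → C:1 H:2
  CH2 → C:1 H:2
  CH2 → C:1 H:2
  CH2 → C:1 H:2
  CH(C2H5) → C:3 H:6
  CH2 → C:1 H:2
  CH3 → C:1 H:3
Element totals:
  C: 14
  H: 31
  N: 1
Molecular formula: C14H31N.
  M = 14(12.0) + 31(1.007825) + 14.003074
    = 168.000000 + 31.242575 + 14.003074 = 213.245649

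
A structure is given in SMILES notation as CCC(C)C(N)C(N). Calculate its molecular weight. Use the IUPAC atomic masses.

Atom tally by fragment:
  CH3 → C:1 H:3
  CH2 → C:1 H:2
  CH(CH3) → C:2 H:4
  CH(NH2) → C:1 H:3 N:1
  CH2NH2 → C:1 H:4 N:1
Element totals:
  C: 6
  H: 16
  N: 2
Molecular formula: C6H16N2.
  M = 6(12.011) + 16(1.008) + 2(14.007)
    = 72.066 + 16.128 + 28.014 = 116.208

116.21 g/mol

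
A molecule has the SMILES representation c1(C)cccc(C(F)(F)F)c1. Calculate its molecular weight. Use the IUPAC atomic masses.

Atom tally by fragment:
  benzene ring core → C:6 H:6
  (− 2 ring H displaced by substituents)
  + CH3 → C:1 H:3
  + CF3 → C:1 F:3
Element totals:
  C: 8
  H: 7
  F: 3
Molecular formula: C8H7F3.
  M = 8(12.011) + 7(1.008) + 3(18.998)
    = 96.088 + 7.056 + 56.994 = 160.138

160.14 g/mol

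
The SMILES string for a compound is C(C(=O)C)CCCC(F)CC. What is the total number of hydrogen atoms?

17

Atom tally by fragment:
  CH3COCH2 → C:3 H:5 O:1
  CH2 → C:1 H:2
  CH2 → C:1 H:2
  CH2 → C:1 H:2
  CH(F) → C:1 H:1 F:1
  CH2 → C:1 H:2
  CH3 → C:1 H:3
Element totals:
  C: 9
  H: 17
  F: 1
  O: 1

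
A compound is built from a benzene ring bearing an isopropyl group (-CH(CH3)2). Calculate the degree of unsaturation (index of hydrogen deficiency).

Atom tally by fragment:
  benzene ring core → C:6 H:6
  (− 1 ring H displaced by substituents)
  + CH(CH3)2 → C:3 H:7
Element totals:
  C: 9
  H: 12
Molecular formula: C9H12.
DoU = (2C + 2 + N − H − X) / 2 = (2·9 + 2 + 0 − 12 − 0) / 2 = 4.

4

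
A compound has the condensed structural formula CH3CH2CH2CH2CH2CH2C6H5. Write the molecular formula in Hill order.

Atom tally by fragment:
  CH3 → C:1 H:3
  CH2 → C:1 H:2
  CH2 → C:1 H:2
  CH2 → C:1 H:2
  CH2 → C:1 H:2
  CH2C6H5 → C:7 H:7
Element totals:
  C: 12
  H: 18

C12H18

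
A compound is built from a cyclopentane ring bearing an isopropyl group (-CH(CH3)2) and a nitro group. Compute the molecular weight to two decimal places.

Atom tally by fragment:
  cyclopentane ring core → C:5 H:10
  (− 2 ring H displaced by substituents)
  + CH(CH3)2 → C:3 H:7
  + NO2 → N:1 O:2
Element totals:
  C: 8
  H: 15
  N: 1
  O: 2
Molecular formula: C8H15NO2.
  M = 8(12.011) + 15(1.008) + 14.007 + 2(15.999)
    = 96.088 + 15.120 + 14.007 + 31.998 = 157.213

157.21 g/mol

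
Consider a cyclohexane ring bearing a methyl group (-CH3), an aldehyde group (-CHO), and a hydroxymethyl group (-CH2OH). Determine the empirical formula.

Atom tally by fragment:
  cyclohexane ring core → C:6 H:12
  (− 3 ring H displaced by substituents)
  + CH3 → C:1 H:3
  + CHO → C:1 H:1 O:1
  + CH2OH → C:1 H:3 O:1
Element totals:
  C: 9
  H: 16
  O: 2
Molecular formula: C9H16O2.
gcd of subscripts (9, 16, 2) = 1, so the empirical formula equals the molecular formula.

C9H16O2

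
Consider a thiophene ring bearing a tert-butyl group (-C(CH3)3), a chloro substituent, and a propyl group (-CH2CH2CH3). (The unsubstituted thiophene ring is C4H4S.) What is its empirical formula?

C11H17ClS

Atom tally by fragment:
  thiophene ring core → C:4 H:4 S:1
  (− 3 ring H displaced by substituents)
  + C(CH3)3 → C:4 H:9
  + Cl → Cl:1
  + CH2CH2CH3 → C:3 H:7
Element totals:
  C: 11
  H: 17
  Cl: 1
  S: 1
Molecular formula: C11H17ClS.
gcd of subscripts (11, 1, 17, 1) = 1, so the empirical formula equals the molecular formula.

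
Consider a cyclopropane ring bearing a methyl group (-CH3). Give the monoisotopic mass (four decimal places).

Atom tally by fragment:
  cyclopropane ring core → C:3 H:6
  (− 1 ring H displaced by substituents)
  + CH3 → C:1 H:3
Element totals:
  C: 4
  H: 8
Molecular formula: C4H8.
  M = 4(12.0) + 8(1.007825)
    = 48.000000 + 8.062600 = 56.062600

56.0626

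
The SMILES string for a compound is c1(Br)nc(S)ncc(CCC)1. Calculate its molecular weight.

233.13 g/mol

Atom tally by fragment:
  pyrimidine ring core → C:4 H:4 N:2
  (− 3 ring H displaced by substituents)
  + Br → Br:1
  + SH → S:1 H:1
  + CH2CH2CH3 → C:3 H:7
Element totals:
  C: 7
  H: 9
  Br: 1
  N: 2
  S: 1
Molecular formula: C7H9BrN2S.
  M = 7(12.011) + 9(1.008) + 79.904 + 2(14.007) + 32.06
    = 84.077 + 9.072 + 79.904 + 28.014 + 32.060 = 233.127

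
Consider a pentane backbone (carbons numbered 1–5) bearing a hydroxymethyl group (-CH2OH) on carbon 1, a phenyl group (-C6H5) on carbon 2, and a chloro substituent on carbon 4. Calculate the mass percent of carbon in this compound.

Atom tally by fragment:
  HOCH2CH2 → C:2 H:5 O:1
  CH(C6H5) → C:7 H:6
  CH2 → C:1 H:2
  CH(Cl) → C:1 H:1 Cl:1
  CH3 → C:1 H:3
Element totals:
  C: 12
  H: 17
  Cl: 1
  O: 1
Molecular formula: C12H17ClO.
Molar mass = 212.717 g/mol.
Mass from C: 12 × 12.011 = 144.132 g/mol.
%C = 144.132 / 212.717 × 100 = 67.76%.

67.76%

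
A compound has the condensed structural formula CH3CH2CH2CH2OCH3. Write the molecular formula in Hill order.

C5H12O

Element totals:
  C: 5
  H: 12
  O: 1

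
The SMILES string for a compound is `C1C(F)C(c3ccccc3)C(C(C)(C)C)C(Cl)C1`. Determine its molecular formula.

C16H22ClF

Atom tally by fragment:
  cyclohexane ring core → C:6 H:12
  (− 4 ring H displaced by substituents)
  + F → F:1
  + C6H5 → C:6 H:5
  + C(CH3)3 → C:4 H:9
  + Cl → Cl:1
Element totals:
  C: 16
  H: 22
  Cl: 1
  F: 1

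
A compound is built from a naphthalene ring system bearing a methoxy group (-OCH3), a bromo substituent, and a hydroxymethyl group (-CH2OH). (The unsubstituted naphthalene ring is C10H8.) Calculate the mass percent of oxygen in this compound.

11.98%

Atom tally by fragment:
  naphthalene ring system core → C:10 H:8
  (− 3 ring H displaced by substituents)
  + OCH3 → C:1 H:3 O:1
  + Br → Br:1
  + CH2OH → C:1 H:3 O:1
Element totals:
  C: 12
  H: 11
  Br: 1
  O: 2
Molecular formula: C12H11BrO2.
Molar mass = 267.122 g/mol.
Mass from O: 2 × 15.999 = 31.998 g/mol.
%O = 31.998 / 267.122 × 100 = 11.98%.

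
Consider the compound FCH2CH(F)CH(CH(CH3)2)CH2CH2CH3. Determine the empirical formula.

Atom tally by fragment:
  FCH2 → C:1 H:2 F:1
  CH(F) → C:1 H:1 F:1
  CH(CH(CH3)2) → C:4 H:8
  CH2 → C:1 H:2
  CH2 → C:1 H:2
  CH3 → C:1 H:3
Element totals:
  C: 9
  H: 18
  F: 2
Molecular formula: C9H18F2.
gcd of subscripts (9, 2, 18) = 1, so the empirical formula equals the molecular formula.

C9H18F2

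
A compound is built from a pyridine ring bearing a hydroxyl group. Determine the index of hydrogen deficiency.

Atom tally by fragment:
  pyridine ring core → C:5 H:5 N:1
  (− 1 ring H displaced by substituents)
  + OH → O:1 H:1
Element totals:
  C: 5
  H: 5
  N: 1
  O: 1
Molecular formula: C5H5NO.
DoU = (2C + 2 + N − H − X) / 2 = (2·5 + 2 + 1 − 5 − 0) / 2 = 4.

4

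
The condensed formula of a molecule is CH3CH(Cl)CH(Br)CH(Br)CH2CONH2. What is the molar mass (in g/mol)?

Atom tally by fragment:
  CH3 → C:1 H:3
  CH(Cl) → C:1 H:1 Cl:1
  CH(Br) → C:1 H:1 Br:1
  CH(Br) → C:1 H:1 Br:1
  CH2CONH2 → C:2 H:4 O:1 N:1
Element totals:
  C: 6
  H: 10
  Br: 2
  Cl: 1
  N: 1
  O: 1
Molecular formula: C6H10Br2ClNO.
  M = 6(12.011) + 10(1.008) + 2(79.904) + 35.45 + 14.007 + 15.999
    = 72.066 + 10.080 + 159.808 + 35.450 + 14.007 + 15.999 = 307.410

307.41 g/mol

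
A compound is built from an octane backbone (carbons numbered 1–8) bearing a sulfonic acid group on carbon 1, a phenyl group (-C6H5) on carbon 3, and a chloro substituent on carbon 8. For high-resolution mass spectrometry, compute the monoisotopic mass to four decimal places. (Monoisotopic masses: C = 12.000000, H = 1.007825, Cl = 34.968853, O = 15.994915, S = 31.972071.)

Atom tally by fragment:
  HO3SCH2 → C:1 H:3 S:1 O:3
  CH2 → C:1 H:2
  CH(C6H5) → C:7 H:6
  CH2 → C:1 H:2
  CH2 → C:1 H:2
  CH2 → C:1 H:2
  CH2 → C:1 H:2
  CH2Cl → C:1 H:2 Cl:1
Element totals:
  C: 14
  H: 21
  Cl: 1
  O: 3
  S: 1
Molecular formula: C14H21ClO3S.
  M = 14(12.0) + 21(1.007825) + 34.968853 + 3(15.994915) + 31.972071
    = 168.000000 + 21.164325 + 34.968853 + 47.984745 + 31.972071 = 304.089994

304.0900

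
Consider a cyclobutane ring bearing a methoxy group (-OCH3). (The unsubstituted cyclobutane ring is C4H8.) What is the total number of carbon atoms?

Atom tally by fragment:
  cyclobutane ring core → C:4 H:8
  (− 1 ring H displaced by substituents)
  + OCH3 → C:1 H:3 O:1
Element totals:
  C: 5
  H: 10
  O: 1

5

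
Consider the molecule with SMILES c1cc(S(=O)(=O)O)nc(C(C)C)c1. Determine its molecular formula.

C8H11NO3S

Atom tally by fragment:
  pyridine ring core → C:5 H:5 N:1
  (− 2 ring H displaced by substituents)
  + SO3H → S:1 O:3 H:1
  + CH(CH3)2 → C:3 H:7
Element totals:
  C: 8
  H: 11
  N: 1
  O: 3
  S: 1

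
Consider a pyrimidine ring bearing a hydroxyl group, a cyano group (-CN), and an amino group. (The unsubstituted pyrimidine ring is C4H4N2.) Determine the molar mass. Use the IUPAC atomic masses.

136.11 g/mol

Atom tally by fragment:
  pyrimidine ring core → C:4 H:4 N:2
  (− 3 ring H displaced by substituents)
  + OH → O:1 H:1
  + CN → C:1 N:1
  + NH2 → N:1 H:2
Element totals:
  C: 5
  H: 4
  N: 4
  O: 1
Molecular formula: C5H4N4O.
  M = 5(12.011) + 4(1.008) + 4(14.007) + 15.999
    = 60.055 + 4.032 + 56.028 + 15.999 = 136.114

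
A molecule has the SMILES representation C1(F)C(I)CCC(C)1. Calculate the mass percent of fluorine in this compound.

8.33%

Atom tally by fragment:
  cyclopentane ring core → C:5 H:10
  (− 3 ring H displaced by substituents)
  + F → F:1
  + I → I:1
  + CH3 → C:1 H:3
Element totals:
  C: 6
  H: 10
  F: 1
  I: 1
Molecular formula: C6H10FI.
Molar mass = 228.048 g/mol.
Mass from F: 1 × 18.998 = 18.998 g/mol.
%F = 18.998 / 228.048 × 100 = 8.33%.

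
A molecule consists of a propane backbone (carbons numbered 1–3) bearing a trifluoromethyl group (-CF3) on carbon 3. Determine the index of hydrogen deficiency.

0

Atom tally by fragment:
  CH3 → C:1 H:3
  CH2 → C:1 H:2
  CH2CF3 → C:2 H:2 F:3
Element totals:
  C: 4
  H: 7
  F: 3
Molecular formula: C4H7F3.
DoU = (2C + 2 + N − H − X) / 2 = (2·4 + 2 + 0 − 7 − 3) / 2 = 0.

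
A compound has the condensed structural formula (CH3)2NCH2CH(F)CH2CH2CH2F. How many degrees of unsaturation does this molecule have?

Element totals:
  C: 7
  H: 15
  F: 2
  N: 1
Molecular formula: C7H15F2N.
DoU = (2C + 2 + N − H − X) / 2 = (2·7 + 2 + 1 − 15 − 2) / 2 = 0.

0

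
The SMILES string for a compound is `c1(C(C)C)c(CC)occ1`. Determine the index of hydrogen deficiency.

3

Atom tally by fragment:
  furan ring core → C:4 H:4 O:1
  (− 2 ring H displaced by substituents)
  + CH(CH3)2 → C:3 H:7
  + C2H5 → C:2 H:5
Element totals:
  C: 9
  H: 14
  O: 1
Molecular formula: C9H14O.
DoU = (2C + 2 + N − H − X) / 2 = (2·9 + 2 + 0 − 14 − 0) / 2 = 3.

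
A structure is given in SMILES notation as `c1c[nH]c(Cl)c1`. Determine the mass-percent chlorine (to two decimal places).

34.91%

Atom tally by fragment:
  pyrrole ring core → C:4 H:5 N:1
  (− 1 ring H displaced by substituents)
  + Cl → Cl:1
Element totals:
  C: 4
  H: 4
  Cl: 1
  N: 1
Molecular formula: C4H4ClN.
Molar mass = 101.533 g/mol.
Mass from Cl: 1 × 35.45 = 35.450 g/mol.
%Cl = 35.450 / 101.533 × 100 = 34.91%.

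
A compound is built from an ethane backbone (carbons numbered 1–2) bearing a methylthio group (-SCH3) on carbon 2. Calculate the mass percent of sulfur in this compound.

Atom tally by fragment:
  CH3 → C:1 H:3
  CH2SCH3 → C:2 H:5 S:1
Element totals:
  C: 3
  H: 8
  S: 1
Molecular formula: C3H8S.
Molar mass = 76.157 g/mol.
Mass from S: 1 × 32.06 = 32.060 g/mol.
%S = 32.060 / 76.157 × 100 = 42.10%.

42.10%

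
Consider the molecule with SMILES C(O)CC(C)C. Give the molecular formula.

Atom tally by fragment:
  HOCH2 → C:1 H:3 O:1
  CH2 → C:1 H:2
  CH(CH3) → C:2 H:4
  CH3 → C:1 H:3
Element totals:
  C: 5
  H: 12
  O: 1

C5H12O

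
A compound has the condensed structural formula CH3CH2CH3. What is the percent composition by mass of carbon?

Atom tally by fragment:
  CH3 → C:1 H:3
  CH2 → C:1 H:2
  CH3 → C:1 H:3
Element totals:
  C: 3
  H: 8
Molecular formula: C3H8.
Molar mass = 44.097 g/mol.
Mass from C: 3 × 12.011 = 36.033 g/mol.
%C = 36.033 / 44.097 × 100 = 81.71%.

81.71%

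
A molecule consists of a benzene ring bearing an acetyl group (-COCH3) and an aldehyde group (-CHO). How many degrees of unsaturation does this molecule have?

6

Atom tally by fragment:
  benzene ring core → C:6 H:6
  (− 2 ring H displaced by substituents)
  + COCH3 → C:2 H:3 O:1
  + CHO → C:1 H:1 O:1
Element totals:
  C: 9
  H: 8
  O: 2
Molecular formula: C9H8O2.
DoU = (2C + 2 + N − H − X) / 2 = (2·9 + 2 + 0 − 8 − 0) / 2 = 6.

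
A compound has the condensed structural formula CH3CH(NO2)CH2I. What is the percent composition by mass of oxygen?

14.88%

Element totals:
  C: 3
  H: 6
  I: 1
  N: 1
  O: 2
Molecular formula: C3H6INO2.
Molar mass = 214.990 g/mol.
Mass from O: 2 × 15.999 = 31.998 g/mol.
%O = 31.998 / 214.990 × 100 = 14.88%.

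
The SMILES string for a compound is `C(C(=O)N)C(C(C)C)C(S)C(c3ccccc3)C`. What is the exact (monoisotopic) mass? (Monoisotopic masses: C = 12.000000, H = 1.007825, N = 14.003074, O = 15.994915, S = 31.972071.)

Atom tally by fragment:
  H2NOCCH2 → C:2 H:4 O:1 N:1
  CH(CH(CH3)2) → C:4 H:8
  CH(SH) → C:1 H:2 S:1
  CH(C6H5) → C:7 H:6
  CH3 → C:1 H:3
Element totals:
  C: 15
  H: 23
  N: 1
  O: 1
  S: 1
Molecular formula: C15H23NOS.
  M = 15(12.0) + 23(1.007825) + 14.003074 + 15.994915 + 31.972071
    = 180.000000 + 23.179975 + 14.003074 + 15.994915 + 31.972071 = 265.150035

265.1500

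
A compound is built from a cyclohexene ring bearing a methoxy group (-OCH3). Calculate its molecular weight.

112.17 g/mol

Atom tally by fragment:
  cyclohexene ring core → C:6 H:10
  (− 1 ring H displaced by substituents)
  + OCH3 → C:1 H:3 O:1
Element totals:
  C: 7
  H: 12
  O: 1
Molecular formula: C7H12O.
  M = 7(12.011) + 12(1.008) + 15.999
    = 84.077 + 12.096 + 15.999 = 112.172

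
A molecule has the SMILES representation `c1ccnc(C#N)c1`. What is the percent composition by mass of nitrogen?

26.91%

Atom tally by fragment:
  pyridine ring core → C:5 H:5 N:1
  (− 1 ring H displaced by substituents)
  + CN → C:1 N:1
Element totals:
  C: 6
  H: 4
  N: 2
Molecular formula: C6H4N2.
Molar mass = 104.112 g/mol.
Mass from N: 2 × 14.007 = 28.014 g/mol.
%N = 28.014 / 104.112 × 100 = 26.91%.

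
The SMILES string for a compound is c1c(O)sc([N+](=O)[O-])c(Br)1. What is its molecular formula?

Atom tally by fragment:
  thiophene ring core → C:4 H:4 S:1
  (− 3 ring H displaced by substituents)
  + OH → O:1 H:1
  + NO2 → N:1 O:2
  + Br → Br:1
Element totals:
  C: 4
  H: 2
  Br: 1
  N: 1
  O: 3
  S: 1

C4H2BrNO3S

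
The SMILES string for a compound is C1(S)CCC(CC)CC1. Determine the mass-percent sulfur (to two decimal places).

22.22%

Atom tally by fragment:
  cyclohexane ring core → C:6 H:12
  (− 2 ring H displaced by substituents)
  + SH → S:1 H:1
  + C2H5 → C:2 H:5
Element totals:
  C: 8
  H: 16
  S: 1
Molecular formula: C8H16S.
Molar mass = 144.276 g/mol.
Mass from S: 1 × 32.06 = 32.060 g/mol.
%S = 32.060 / 144.276 × 100 = 22.22%.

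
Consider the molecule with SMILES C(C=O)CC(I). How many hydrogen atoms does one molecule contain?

Atom tally by fragment:
  OHCCH2 → C:2 H:3 O:1
  CH2 → C:1 H:2
  CH2I → C:1 H:2 I:1
Element totals:
  C: 4
  H: 7
  I: 1
  O: 1

7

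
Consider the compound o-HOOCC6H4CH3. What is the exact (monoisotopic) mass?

136.0524

Element totals:
  C: 8
  H: 8
  O: 2
Molecular formula: C8H8O2.
  M = 8(12.0) + 8(1.007825) + 2(15.994915)
    = 96.000000 + 8.062600 + 31.989830 = 136.052430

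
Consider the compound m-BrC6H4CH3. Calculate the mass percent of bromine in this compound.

Element totals:
  C: 7
  H: 7
  Br: 1
Molecular formula: C7H7Br.
Molar mass = 171.037 g/mol.
Mass from Br: 1 × 79.904 = 79.904 g/mol.
%Br = 79.904 / 171.037 × 100 = 46.72%.

46.72%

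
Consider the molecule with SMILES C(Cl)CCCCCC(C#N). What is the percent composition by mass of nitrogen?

Atom tally by fragment:
  ClCH2 → C:1 H:2 Cl:1
  CH2 → C:1 H:2
  CH2 → C:1 H:2
  CH2 → C:1 H:2
  CH2 → C:1 H:2
  CH2 → C:1 H:2
  CH2CN → C:2 H:2 N:1
Element totals:
  C: 8
  H: 14
  Cl: 1
  N: 1
Molecular formula: C8H14ClN.
Molar mass = 159.657 g/mol.
Mass from N: 1 × 14.007 = 14.007 g/mol.
%N = 14.007 / 159.657 × 100 = 8.77%.

8.77%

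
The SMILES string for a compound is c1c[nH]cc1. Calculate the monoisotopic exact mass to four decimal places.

67.0422

Atom tally by fragment:
  pyrrole ring core → C:4 H:5 N:1
Element totals:
  C: 4
  H: 5
  N: 1
Molecular formula: C4H5N.
  M = 4(12.0) + 5(1.007825) + 14.003074
    = 48.000000 + 5.039125 + 14.003074 = 67.042199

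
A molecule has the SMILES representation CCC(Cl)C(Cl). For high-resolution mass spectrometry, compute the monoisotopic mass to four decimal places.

Atom tally by fragment:
  CH3 → C:1 H:3
  CH2 → C:1 H:2
  CH(Cl) → C:1 H:1 Cl:1
  CH2Cl → C:1 H:2 Cl:1
Element totals:
  C: 4
  H: 8
  Cl: 2
Molecular formula: C4H8Cl2.
  M = 4(12.0) + 8(1.007825) + 2(34.968853)
    = 48.000000 + 8.062600 + 69.937706 = 126.000306

126.0003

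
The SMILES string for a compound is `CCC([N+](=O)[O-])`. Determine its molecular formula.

Atom tally by fragment:
  CH3 → C:1 H:3
  CH2 → C:1 H:2
  CH2NO2 → C:1 H:2 N:1 O:2
Element totals:
  C: 3
  H: 7
  N: 1
  O: 2

C3H7NO2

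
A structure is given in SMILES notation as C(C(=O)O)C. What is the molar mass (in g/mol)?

Atom tally by fragment:
  HOOCCH2 → C:2 H:3 O:2
  CH3 → C:1 H:3
Element totals:
  C: 3
  H: 6
  O: 2
Molecular formula: C3H6O2.
  M = 3(12.011) + 6(1.008) + 2(15.999)
    = 36.033 + 6.048 + 31.998 = 74.079

74.08 g/mol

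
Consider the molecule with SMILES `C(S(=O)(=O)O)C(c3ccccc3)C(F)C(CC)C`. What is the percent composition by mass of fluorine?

Atom tally by fragment:
  HO3SCH2 → C:1 H:3 S:1 O:3
  CH(C6H5) → C:7 H:6
  CH(F) → C:1 H:1 F:1
  CH(C2H5) → C:3 H:6
  CH3 → C:1 H:3
Element totals:
  C: 13
  H: 19
  F: 1
  O: 3
  S: 1
Molecular formula: C13H19FO3S.
Molar mass = 274.350 g/mol.
Mass from F: 1 × 18.998 = 18.998 g/mol.
%F = 18.998 / 274.350 × 100 = 6.92%.

6.92%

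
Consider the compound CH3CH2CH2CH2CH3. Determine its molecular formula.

Element totals:
  C: 5
  H: 12

C5H12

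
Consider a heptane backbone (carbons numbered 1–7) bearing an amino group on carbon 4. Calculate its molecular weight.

Atom tally by fragment:
  CH3 → C:1 H:3
  CH2 → C:1 H:2
  CH2 → C:1 H:2
  CH(NH2) → C:1 H:3 N:1
  CH2 → C:1 H:2
  CH2 → C:1 H:2
  CH3 → C:1 H:3
Element totals:
  C: 7
  H: 17
  N: 1
Molecular formula: C7H17N.
  M = 7(12.011) + 17(1.008) + 14.007
    = 84.077 + 17.136 + 14.007 = 115.220

115.22 g/mol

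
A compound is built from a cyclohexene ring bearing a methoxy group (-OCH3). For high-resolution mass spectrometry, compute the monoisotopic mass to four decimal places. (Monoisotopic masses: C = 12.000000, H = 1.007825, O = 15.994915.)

112.0888

Atom tally by fragment:
  cyclohexene ring core → C:6 H:10
  (− 1 ring H displaced by substituents)
  + OCH3 → C:1 H:3 O:1
Element totals:
  C: 7
  H: 12
  O: 1
Molecular formula: C7H12O.
  M = 7(12.0) + 12(1.007825) + 15.994915
    = 84.000000 + 12.093900 + 15.994915 = 112.088815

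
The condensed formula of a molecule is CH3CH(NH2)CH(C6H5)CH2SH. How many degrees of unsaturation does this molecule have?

4

Element totals:
  C: 10
  H: 15
  N: 1
  S: 1
Molecular formula: C10H15NS.
DoU = (2C + 2 + N − H − X) / 2 = (2·10 + 2 + 1 − 15 − 0) / 2 = 4.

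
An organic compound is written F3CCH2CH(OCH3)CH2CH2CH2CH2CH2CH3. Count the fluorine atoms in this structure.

3

Atom tally by fragment:
  F3CCH2 → C:2 H:2 F:3
  CH(OCH3) → C:2 H:4 O:1
  CH2 → C:1 H:2
  CH2 → C:1 H:2
  CH2 → C:1 H:2
  CH2 → C:1 H:2
  CH2 → C:1 H:2
  CH3 → C:1 H:3
Element totals:
  C: 10
  H: 19
  F: 3
  O: 1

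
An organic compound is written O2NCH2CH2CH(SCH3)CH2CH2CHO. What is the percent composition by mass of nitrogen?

Element totals:
  C: 7
  H: 13
  N: 1
  O: 3
  S: 1
Molecular formula: C7H13NO3S.
Molar mass = 191.245 g/mol.
Mass from N: 1 × 14.007 = 14.007 g/mol.
%N = 14.007 / 191.245 × 100 = 7.32%.

7.32%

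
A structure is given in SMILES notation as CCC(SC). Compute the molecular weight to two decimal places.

Atom tally by fragment:
  CH3 → C:1 H:3
  CH2 → C:1 H:2
  CH2SCH3 → C:2 H:5 S:1
Element totals:
  C: 4
  H: 10
  S: 1
Molecular formula: C4H10S.
  M = 4(12.011) + 10(1.008) + 32.06
    = 48.044 + 10.080 + 32.060 = 90.184

90.18 g/mol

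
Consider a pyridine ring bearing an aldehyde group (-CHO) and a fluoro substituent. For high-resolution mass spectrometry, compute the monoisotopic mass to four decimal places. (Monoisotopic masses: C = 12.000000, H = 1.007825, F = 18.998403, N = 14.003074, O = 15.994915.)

Atom tally by fragment:
  pyridine ring core → C:5 H:5 N:1
  (− 2 ring H displaced by substituents)
  + CHO → C:1 H:1 O:1
  + F → F:1
Element totals:
  C: 6
  H: 4
  F: 1
  N: 1
  O: 1
Molecular formula: C6H4FNO.
  M = 6(12.0) + 4(1.007825) + 18.998403 + 14.003074 + 15.994915
    = 72.000000 + 4.031300 + 18.998403 + 14.003074 + 15.994915 = 125.027692

125.0277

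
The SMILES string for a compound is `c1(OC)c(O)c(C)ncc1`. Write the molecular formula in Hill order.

C7H9NO2

Atom tally by fragment:
  pyridine ring core → C:5 H:5 N:1
  (− 3 ring H displaced by substituents)
  + OCH3 → C:1 H:3 O:1
  + OH → O:1 H:1
  + CH3 → C:1 H:3
Element totals:
  C: 7
  H: 9
  N: 1
  O: 2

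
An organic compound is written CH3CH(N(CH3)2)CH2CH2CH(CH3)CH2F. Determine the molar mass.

161.26 g/mol

Atom tally by fragment:
  CH3 → C:1 H:3
  CH(N(CH3)2) → C:3 H:7 N:1
  CH2 → C:1 H:2
  CH2 → C:1 H:2
  CH(CH3) → C:2 H:4
  CH2F → C:1 H:2 F:1
Element totals:
  C: 9
  H: 20
  F: 1
  N: 1
Molecular formula: C9H20FN.
  M = 9(12.011) + 20(1.008) + 18.998 + 14.007
    = 108.099 + 20.160 + 18.998 + 14.007 = 161.264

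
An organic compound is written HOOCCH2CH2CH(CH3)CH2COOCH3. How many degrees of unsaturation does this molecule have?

2

Atom tally by fragment:
  HOOCCH2 → C:2 H:3 O:2
  CH2 → C:1 H:2
  CH(CH3) → C:2 H:4
  CH2COOCH3 → C:3 H:5 O:2
Element totals:
  C: 8
  H: 14
  O: 4
Molecular formula: C8H14O4.
DoU = (2C + 2 + N − H − X) / 2 = (2·8 + 2 + 0 − 14 − 0) / 2 = 2.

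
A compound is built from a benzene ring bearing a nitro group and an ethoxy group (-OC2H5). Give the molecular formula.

Atom tally by fragment:
  benzene ring core → C:6 H:6
  (− 2 ring H displaced by substituents)
  + NO2 → N:1 O:2
  + OC2H5 → C:2 H:5 O:1
Element totals:
  C: 8
  H: 9
  N: 1
  O: 3

C8H9NO3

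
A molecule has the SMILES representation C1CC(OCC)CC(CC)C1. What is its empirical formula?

C10H20O

Atom tally by fragment:
  cyclohexane ring core → C:6 H:12
  (− 2 ring H displaced by substituents)
  + OC2H5 → C:2 H:5 O:1
  + C2H5 → C:2 H:5
Element totals:
  C: 10
  H: 20
  O: 1
Molecular formula: C10H20O.
gcd of subscripts (10, 20, 1) = 1, so the empirical formula equals the molecular formula.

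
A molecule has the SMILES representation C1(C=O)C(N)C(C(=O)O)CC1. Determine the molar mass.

157.17 g/mol

Atom tally by fragment:
  cyclopentane ring core → C:5 H:10
  (− 3 ring H displaced by substituents)
  + CHO → C:1 H:1 O:1
  + NH2 → N:1 H:2
  + COOH → C:1 H:1 O:2
Element totals:
  C: 7
  H: 11
  N: 1
  O: 3
Molecular formula: C7H11NO3.
  M = 7(12.011) + 11(1.008) + 14.007 + 3(15.999)
    = 84.077 + 11.088 + 14.007 + 47.997 = 157.169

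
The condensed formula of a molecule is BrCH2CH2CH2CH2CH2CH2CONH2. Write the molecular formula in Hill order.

C7H14BrNO

Atom tally by fragment:
  BrCH2 → C:1 H:2 Br:1
  CH2 → C:1 H:2
  CH2 → C:1 H:2
  CH2 → C:1 H:2
  CH2 → C:1 H:2
  CH2CONH2 → C:2 H:4 O:1 N:1
Element totals:
  C: 7
  H: 14
  Br: 1
  N: 1
  O: 1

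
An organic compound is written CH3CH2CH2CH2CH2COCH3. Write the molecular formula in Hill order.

C7H14O

Atom tally by fragment:
  CH3 → C:1 H:3
  CH2 → C:1 H:2
  CH2 → C:1 H:2
  CH2 → C:1 H:2
  CH2COCH3 → C:3 H:5 O:1
Element totals:
  C: 7
  H: 14
  O: 1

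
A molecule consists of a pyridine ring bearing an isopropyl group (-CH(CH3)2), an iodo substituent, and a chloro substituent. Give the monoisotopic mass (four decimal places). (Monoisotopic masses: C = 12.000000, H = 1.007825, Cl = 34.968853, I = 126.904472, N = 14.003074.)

280.9468

Atom tally by fragment:
  pyridine ring core → C:5 H:5 N:1
  (− 3 ring H displaced by substituents)
  + CH(CH3)2 → C:3 H:7
  + I → I:1
  + Cl → Cl:1
Element totals:
  C: 8
  H: 9
  Cl: 1
  I: 1
  N: 1
Molecular formula: C8H9ClIN.
  M = 8(12.0) + 9(1.007825) + 34.968853 + 126.904472 + 14.003074
    = 96.000000 + 9.070425 + 34.968853 + 126.904472 + 14.003074 = 280.946824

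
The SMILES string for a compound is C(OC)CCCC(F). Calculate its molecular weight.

120.17 g/mol

Atom tally by fragment:
  CH3OCH2 → C:2 H:5 O:1
  CH2 → C:1 H:2
  CH2 → C:1 H:2
  CH2 → C:1 H:2
  CH2F → C:1 H:2 F:1
Element totals:
  C: 6
  H: 13
  F: 1
  O: 1
Molecular formula: C6H13FO.
  M = 6(12.011) + 13(1.008) + 18.998 + 15.999
    = 72.066 + 13.104 + 18.998 + 15.999 = 120.167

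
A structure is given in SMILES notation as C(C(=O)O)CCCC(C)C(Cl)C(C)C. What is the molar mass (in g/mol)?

220.74 g/mol

Atom tally by fragment:
  HOOCCH2 → C:2 H:3 O:2
  CH2 → C:1 H:2
  CH2 → C:1 H:2
  CH2 → C:1 H:2
  CH(CH3) → C:2 H:4
  CH(Cl) → C:1 H:1 Cl:1
  CH(CH3) → C:2 H:4
  CH3 → C:1 H:3
Element totals:
  C: 11
  H: 21
  Cl: 1
  O: 2
Molecular formula: C11H21ClO2.
  M = 11(12.011) + 21(1.008) + 35.45 + 2(15.999)
    = 132.121 + 21.168 + 35.450 + 31.998 = 220.737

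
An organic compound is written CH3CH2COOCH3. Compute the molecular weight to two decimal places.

88.11 g/mol

Atom tally by fragment:
  CH3 → C:1 H:3
  CH2COOCH3 → C:3 H:5 O:2
Element totals:
  C: 4
  H: 8
  O: 2
Molecular formula: C4H8O2.
  M = 4(12.011) + 8(1.008) + 2(15.999)
    = 48.044 + 8.064 + 31.998 = 88.106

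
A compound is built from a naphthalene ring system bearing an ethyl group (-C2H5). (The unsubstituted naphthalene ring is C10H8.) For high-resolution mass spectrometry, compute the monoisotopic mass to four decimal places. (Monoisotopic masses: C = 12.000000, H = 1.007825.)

156.0939

Atom tally by fragment:
  naphthalene ring system core → C:10 H:8
  (− 1 ring H displaced by substituents)
  + C2H5 → C:2 H:5
Element totals:
  C: 12
  H: 12
Molecular formula: C12H12.
  M = 12(12.0) + 12(1.007825)
    = 144.000000 + 12.093900 = 156.093900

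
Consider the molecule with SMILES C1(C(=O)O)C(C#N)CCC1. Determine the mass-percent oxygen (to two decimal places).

22.99%

Atom tally by fragment:
  cyclopentane ring core → C:5 H:10
  (− 2 ring H displaced by substituents)
  + COOH → C:1 H:1 O:2
  + CN → C:1 N:1
Element totals:
  C: 7
  H: 9
  N: 1
  O: 2
Molecular formula: C7H9NO2.
Molar mass = 139.154 g/mol.
Mass from O: 2 × 15.999 = 31.998 g/mol.
%O = 31.998 / 139.154 × 100 = 22.99%.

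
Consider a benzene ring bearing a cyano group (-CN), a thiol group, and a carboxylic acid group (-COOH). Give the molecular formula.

Atom tally by fragment:
  benzene ring core → C:6 H:6
  (− 3 ring H displaced by substituents)
  + CN → C:1 N:1
  + SH → S:1 H:1
  + COOH → C:1 H:1 O:2
Element totals:
  C: 8
  H: 5
  N: 1
  O: 2
  S: 1

C8H5NO2S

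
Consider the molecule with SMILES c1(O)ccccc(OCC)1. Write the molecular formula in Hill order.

Atom tally by fragment:
  benzene ring core → C:6 H:6
  (− 2 ring H displaced by substituents)
  + OH → O:1 H:1
  + OC2H5 → C:2 H:5 O:1
Element totals:
  C: 8
  H: 10
  O: 2

C8H10O2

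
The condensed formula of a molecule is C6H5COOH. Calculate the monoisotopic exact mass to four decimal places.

122.0368

Atom tally by fragment:
  benzene ring core → C:6 H:6
  (− 1 ring H displaced by substituents)
  + COOH → C:1 H:1 O:2
Element totals:
  C: 7
  H: 6
  O: 2
Molecular formula: C7H6O2.
  M = 7(12.0) + 6(1.007825) + 2(15.994915)
    = 84.000000 + 6.046950 + 31.989830 = 122.036780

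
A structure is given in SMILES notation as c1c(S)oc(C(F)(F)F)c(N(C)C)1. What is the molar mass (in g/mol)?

Atom tally by fragment:
  furan ring core → C:4 H:4 O:1
  (− 3 ring H displaced by substituents)
  + SH → S:1 H:1
  + CF3 → C:1 F:3
  + N(CH3)2 → N:1 C:2 H:6
Element totals:
  C: 7
  H: 8
  F: 3
  N: 1
  O: 1
  S: 1
Molecular formula: C7H8F3NOS.
  M = 7(12.011) + 8(1.008) + 3(18.998) + 14.007 + 15.999 + 32.06
    = 84.077 + 8.064 + 56.994 + 14.007 + 15.999 + 32.060 = 211.201

211.20 g/mol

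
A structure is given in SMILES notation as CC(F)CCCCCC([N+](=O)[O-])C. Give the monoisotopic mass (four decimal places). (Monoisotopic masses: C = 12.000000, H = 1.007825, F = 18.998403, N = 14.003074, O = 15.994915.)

191.1322

Atom tally by fragment:
  CH3 → C:1 H:3
  CH(F) → C:1 H:1 F:1
  CH2 → C:1 H:2
  CH2 → C:1 H:2
  CH2 → C:1 H:2
  CH2 → C:1 H:2
  CH2 → C:1 H:2
  CH(NO2) → C:1 H:1 N:1 O:2
  CH3 → C:1 H:3
Element totals:
  C: 9
  H: 18
  F: 1
  N: 1
  O: 2
Molecular formula: C9H18FNO2.
  M = 9(12.0) + 18(1.007825) + 18.998403 + 14.003074 + 2(15.994915)
    = 108.000000 + 18.140850 + 18.998403 + 14.003074 + 31.989830 = 191.132157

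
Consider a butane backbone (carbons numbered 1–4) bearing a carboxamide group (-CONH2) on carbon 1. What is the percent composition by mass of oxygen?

Atom tally by fragment:
  H2NOCCH2 → C:2 H:4 O:1 N:1
  CH2 → C:1 H:2
  CH2 → C:1 H:2
  CH3 → C:1 H:3
Element totals:
  C: 5
  H: 11
  N: 1
  O: 1
Molecular formula: C5H11NO.
Molar mass = 101.149 g/mol.
Mass from O: 1 × 15.999 = 15.999 g/mol.
%O = 15.999 / 101.149 × 100 = 15.82%.

15.82%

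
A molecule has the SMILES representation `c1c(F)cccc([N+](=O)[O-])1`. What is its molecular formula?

Atom tally by fragment:
  benzene ring core → C:6 H:6
  (− 2 ring H displaced by substituents)
  + F → F:1
  + NO2 → N:1 O:2
Element totals:
  C: 6
  H: 4
  F: 1
  N: 1
  O: 2

C6H4FNO2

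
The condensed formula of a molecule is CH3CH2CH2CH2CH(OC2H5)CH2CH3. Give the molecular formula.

Element totals:
  C: 9
  H: 20
  O: 1

C9H20O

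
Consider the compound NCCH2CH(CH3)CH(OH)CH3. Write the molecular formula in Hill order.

C6H11NO

Element totals:
  C: 6
  H: 11
  N: 1
  O: 1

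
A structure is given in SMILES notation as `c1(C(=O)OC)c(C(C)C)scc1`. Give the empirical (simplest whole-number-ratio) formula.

Atom tally by fragment:
  thiophene ring core → C:4 H:4 S:1
  (− 2 ring H displaced by substituents)
  + COOCH3 → C:2 H:3 O:2
  + CH(CH3)2 → C:3 H:7
Element totals:
  C: 9
  H: 12
  O: 2
  S: 1
Molecular formula: C9H12O2S.
gcd of subscripts (9, 12, 2, 1) = 1, so the empirical formula equals the molecular formula.

C9H12O2S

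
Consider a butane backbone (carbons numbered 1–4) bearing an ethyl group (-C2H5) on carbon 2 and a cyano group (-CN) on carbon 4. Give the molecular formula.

Atom tally by fragment:
  CH3 → C:1 H:3
  CH(C2H5) → C:3 H:6
  CH2 → C:1 H:2
  CH2CN → C:2 H:2 N:1
Element totals:
  C: 7
  H: 13
  N: 1

C7H13N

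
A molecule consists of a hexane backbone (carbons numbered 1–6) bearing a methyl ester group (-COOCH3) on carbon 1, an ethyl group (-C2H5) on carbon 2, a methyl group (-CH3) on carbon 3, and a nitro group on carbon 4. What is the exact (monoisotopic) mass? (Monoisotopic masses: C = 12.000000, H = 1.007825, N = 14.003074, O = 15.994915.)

231.1471

Atom tally by fragment:
  CH3OOCCH2 → C:3 H:5 O:2
  CH(C2H5) → C:3 H:6
  CH(CH3) → C:2 H:4
  CH(NO2) → C:1 H:1 N:1 O:2
  CH2 → C:1 H:2
  CH3 → C:1 H:3
Element totals:
  C: 11
  H: 21
  N: 1
  O: 4
Molecular formula: C11H21NO4.
  M = 11(12.0) + 21(1.007825) + 14.003074 + 4(15.994915)
    = 132.000000 + 21.164325 + 14.003074 + 63.979660 = 231.147059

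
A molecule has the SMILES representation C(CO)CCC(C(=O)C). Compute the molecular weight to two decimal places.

Atom tally by fragment:
  HOCH2CH2 → C:2 H:5 O:1
  CH2 → C:1 H:2
  CH2 → C:1 H:2
  CH2COCH3 → C:3 H:5 O:1
Element totals:
  C: 7
  H: 14
  O: 2
Molecular formula: C7H14O2.
  M = 7(12.011) + 14(1.008) + 2(15.999)
    = 84.077 + 14.112 + 31.998 = 130.187

130.19 g/mol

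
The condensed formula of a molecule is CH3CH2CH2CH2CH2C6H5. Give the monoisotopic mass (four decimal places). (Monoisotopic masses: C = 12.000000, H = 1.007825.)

148.1252

Element totals:
  C: 11
  H: 16
Molecular formula: C11H16.
  M = 11(12.0) + 16(1.007825)
    = 132.000000 + 16.125200 = 148.125200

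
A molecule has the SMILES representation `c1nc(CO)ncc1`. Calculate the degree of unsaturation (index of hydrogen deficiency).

4

Atom tally by fragment:
  pyrimidine ring core → C:4 H:4 N:2
  (− 1 ring H displaced by substituents)
  + CH2OH → C:1 H:3 O:1
Element totals:
  C: 5
  H: 6
  N: 2
  O: 1
Molecular formula: C5H6N2O.
DoU = (2C + 2 + N − H − X) / 2 = (2·5 + 2 + 2 − 6 − 0) / 2 = 4.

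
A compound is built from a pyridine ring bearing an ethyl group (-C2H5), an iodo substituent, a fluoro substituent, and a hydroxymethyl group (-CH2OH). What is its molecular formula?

C8H9FINO

Atom tally by fragment:
  pyridine ring core → C:5 H:5 N:1
  (− 4 ring H displaced by substituents)
  + C2H5 → C:2 H:5
  + I → I:1
  + F → F:1
  + CH2OH → C:1 H:3 O:1
Element totals:
  C: 8
  H: 9
  F: 1
  I: 1
  N: 1
  O: 1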